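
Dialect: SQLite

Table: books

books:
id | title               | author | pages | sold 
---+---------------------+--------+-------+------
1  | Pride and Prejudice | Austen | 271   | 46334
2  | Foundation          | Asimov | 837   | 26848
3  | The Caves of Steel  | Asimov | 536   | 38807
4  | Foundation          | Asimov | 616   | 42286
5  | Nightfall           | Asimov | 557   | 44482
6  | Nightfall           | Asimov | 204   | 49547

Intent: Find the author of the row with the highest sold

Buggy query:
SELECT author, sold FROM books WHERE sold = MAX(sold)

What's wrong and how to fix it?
Bug: MAX(sold) is an aggregate and cannot be used directly in WHERE

Fix: Use a subquery: WHERE sold = (SELECT MAX(sold) FROM books)

Corrected query:
SELECT author, sold FROM books WHERE sold = (SELECT MAX(sold) FROM books)

Result:
author | sold 
-------+------
Asimov | 49547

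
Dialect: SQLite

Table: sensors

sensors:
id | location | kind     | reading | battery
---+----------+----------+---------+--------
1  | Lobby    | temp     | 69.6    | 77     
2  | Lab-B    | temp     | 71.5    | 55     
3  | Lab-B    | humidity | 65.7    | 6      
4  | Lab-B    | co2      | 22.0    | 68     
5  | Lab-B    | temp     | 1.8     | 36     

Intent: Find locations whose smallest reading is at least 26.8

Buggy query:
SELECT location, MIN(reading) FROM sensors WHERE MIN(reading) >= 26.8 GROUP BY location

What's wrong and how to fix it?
Bug: MIN() in WHERE is a misuse of aggregate

Fix: Replace WHERE with HAVING after the GROUP BY

Corrected query:
SELECT location, MIN(reading) FROM sensors GROUP BY location HAVING MIN(reading) >= 26.8

Result:
location | MIN(reading)
---------+-------------
Lobby    | 69.6        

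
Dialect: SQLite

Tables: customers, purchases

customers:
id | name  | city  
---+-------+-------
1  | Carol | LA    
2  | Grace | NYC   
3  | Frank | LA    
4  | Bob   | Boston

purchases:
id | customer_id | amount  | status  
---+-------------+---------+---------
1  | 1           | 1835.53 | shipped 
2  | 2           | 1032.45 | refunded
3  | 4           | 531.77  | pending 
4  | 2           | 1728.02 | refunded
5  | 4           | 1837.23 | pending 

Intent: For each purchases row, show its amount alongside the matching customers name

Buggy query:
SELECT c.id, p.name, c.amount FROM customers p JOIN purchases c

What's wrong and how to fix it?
Bug: JOIN with no ON clause produces a cartesian product; every purchases row pairs with every customers row

Fix: Specify the join condition linking the foreign key to the parent id

Corrected query:
SELECT c.id, p.name, c.amount FROM customers p JOIN purchases c ON c.customer_id = p.id

Result:
id | name  | amount 
---+-------+--------
1  | Carol | 1835.53
2  | Grace | 1032.45
3  | Bob   | 531.77 
4  | Grace | 1728.02
5  | Bob   | 1837.23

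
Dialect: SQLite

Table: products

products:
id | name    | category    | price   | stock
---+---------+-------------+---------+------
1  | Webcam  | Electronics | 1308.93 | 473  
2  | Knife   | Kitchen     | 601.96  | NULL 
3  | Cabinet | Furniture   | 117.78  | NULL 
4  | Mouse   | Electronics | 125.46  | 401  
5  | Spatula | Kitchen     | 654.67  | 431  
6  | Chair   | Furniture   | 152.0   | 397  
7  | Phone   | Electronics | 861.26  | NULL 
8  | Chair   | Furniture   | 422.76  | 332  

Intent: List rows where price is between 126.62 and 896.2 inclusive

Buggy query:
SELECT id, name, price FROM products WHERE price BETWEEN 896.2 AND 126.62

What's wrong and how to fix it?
Bug: The bounds are reversed; BETWEEN a AND b requires a <= b to match anything

Fix: Swap the bounds so the smaller value comes first

Corrected query:
SELECT id, name, price FROM products WHERE price BETWEEN 126.62 AND 896.2

Result:
id | name    | price 
---+---------+-------
2  | Knife   | 601.96
5  | Spatula | 654.67
6  | Chair   | 152   
7  | Phone   | 861.26
8  | Chair   | 422.76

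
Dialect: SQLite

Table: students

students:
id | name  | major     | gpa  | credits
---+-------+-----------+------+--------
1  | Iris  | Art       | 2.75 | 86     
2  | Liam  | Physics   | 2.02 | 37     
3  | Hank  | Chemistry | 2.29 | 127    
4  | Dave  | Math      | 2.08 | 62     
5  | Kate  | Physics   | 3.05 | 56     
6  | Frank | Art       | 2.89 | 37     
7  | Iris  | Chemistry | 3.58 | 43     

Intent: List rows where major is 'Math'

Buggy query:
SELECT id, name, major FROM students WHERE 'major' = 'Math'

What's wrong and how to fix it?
Bug: 'major' in single quotes is a string literal, not the column; the comparison is literal-vs-literal and never true

Fix: Reference the column as major without single quotes

Corrected query:
SELECT id, name, major FROM students WHERE major = 'Math'

Result:
id | name | major
---+------+------
4  | Dave | Math 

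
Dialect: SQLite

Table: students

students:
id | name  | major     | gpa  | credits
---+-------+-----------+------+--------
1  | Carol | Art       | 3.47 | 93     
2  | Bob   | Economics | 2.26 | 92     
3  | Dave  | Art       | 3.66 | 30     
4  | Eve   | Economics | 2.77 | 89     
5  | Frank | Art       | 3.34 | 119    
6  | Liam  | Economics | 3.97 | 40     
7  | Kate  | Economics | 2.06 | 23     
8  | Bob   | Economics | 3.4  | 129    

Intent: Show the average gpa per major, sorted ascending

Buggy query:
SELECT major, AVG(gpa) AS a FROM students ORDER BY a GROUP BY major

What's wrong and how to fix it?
Bug: ORDER BY appears before GROUP BY; SQL clause order requires GROUP BY first

Fix: Move ORDER BY to the end, after GROUP BY

Corrected query:
SELECT major, AVG(gpa) AS a FROM students GROUP BY major ORDER BY a

Result:
major     | a    
----------+------
Economics | 2.892
Art       | 3.49 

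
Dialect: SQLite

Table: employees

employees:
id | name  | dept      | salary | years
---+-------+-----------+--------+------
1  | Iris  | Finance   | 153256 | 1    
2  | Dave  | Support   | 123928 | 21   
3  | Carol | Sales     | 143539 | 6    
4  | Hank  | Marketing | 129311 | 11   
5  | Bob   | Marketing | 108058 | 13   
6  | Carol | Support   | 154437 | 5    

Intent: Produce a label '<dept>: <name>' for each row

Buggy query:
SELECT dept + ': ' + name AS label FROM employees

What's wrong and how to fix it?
Bug: SQLite uses || for string concatenation; + coerces text to numbers (yielding 0)

Fix: Use the || operator for string concatenation

Corrected query:
SELECT dept || ': ' || name AS label FROM employees

Result:
label          
---------------
Finance: Iris  
Support: Dave  
Sales: Carol   
Marketing: Hank
Marketing: Bob 
Support: Carol 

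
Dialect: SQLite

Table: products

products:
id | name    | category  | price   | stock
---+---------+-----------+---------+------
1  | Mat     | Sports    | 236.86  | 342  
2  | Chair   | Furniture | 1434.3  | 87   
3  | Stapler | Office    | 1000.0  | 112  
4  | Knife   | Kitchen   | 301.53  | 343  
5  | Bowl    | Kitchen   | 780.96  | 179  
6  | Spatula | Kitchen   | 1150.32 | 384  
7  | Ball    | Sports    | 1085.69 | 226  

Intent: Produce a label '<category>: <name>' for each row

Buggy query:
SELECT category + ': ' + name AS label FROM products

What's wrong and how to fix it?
Bug: SQLite uses || for string concatenation; + coerces text to numbers (yielding 0)

Fix: Replace + with || to concatenate text

Corrected query:
SELECT category || ': ' || name AS label FROM products

Result:
label           
----------------
Sports: Mat     
Furniture: Chair
Office: Stapler 
Kitchen: Knife  
Kitchen: Bowl   
Kitchen: Spatula
Sports: Ball    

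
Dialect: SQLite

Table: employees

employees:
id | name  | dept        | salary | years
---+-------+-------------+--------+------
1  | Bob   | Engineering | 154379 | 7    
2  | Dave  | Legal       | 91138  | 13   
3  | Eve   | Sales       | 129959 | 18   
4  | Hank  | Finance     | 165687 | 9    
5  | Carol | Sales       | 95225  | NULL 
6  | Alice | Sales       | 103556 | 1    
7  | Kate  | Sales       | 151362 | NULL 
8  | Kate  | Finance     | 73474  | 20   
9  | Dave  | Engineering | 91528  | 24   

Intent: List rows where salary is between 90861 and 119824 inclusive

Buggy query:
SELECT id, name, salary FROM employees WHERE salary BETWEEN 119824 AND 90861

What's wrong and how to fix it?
Bug: BETWEEN expects the lower bound first; with 119824 AND 90861 the range is empty

Fix: Write BETWEEN 90861 AND 119824

Corrected query:
SELECT id, name, salary FROM employees WHERE salary BETWEEN 90861 AND 119824

Result:
id | name  | salary
---+-------+-------
2  | Dave  | 91138 
5  | Carol | 95225 
6  | Alice | 103556
9  | Dave  | 91528 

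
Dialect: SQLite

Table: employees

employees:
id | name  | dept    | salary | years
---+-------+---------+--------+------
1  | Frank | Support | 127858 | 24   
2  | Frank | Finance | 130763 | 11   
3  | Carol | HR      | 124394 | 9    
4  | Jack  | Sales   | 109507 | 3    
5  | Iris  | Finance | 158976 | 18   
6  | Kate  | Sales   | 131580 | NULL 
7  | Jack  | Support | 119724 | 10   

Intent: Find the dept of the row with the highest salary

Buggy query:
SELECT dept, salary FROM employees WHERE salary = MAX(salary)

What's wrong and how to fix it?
Bug: WHERE is evaluated per row; an aggregate over the whole table isn't defined there

Fix: Wrap MAX in a scalar subquery so WHERE compares against a single value

Corrected query:
SELECT dept, salary FROM employees WHERE salary = (SELECT MAX(salary) FROM employees)

Result:
dept    | salary
--------+-------
Finance | 158976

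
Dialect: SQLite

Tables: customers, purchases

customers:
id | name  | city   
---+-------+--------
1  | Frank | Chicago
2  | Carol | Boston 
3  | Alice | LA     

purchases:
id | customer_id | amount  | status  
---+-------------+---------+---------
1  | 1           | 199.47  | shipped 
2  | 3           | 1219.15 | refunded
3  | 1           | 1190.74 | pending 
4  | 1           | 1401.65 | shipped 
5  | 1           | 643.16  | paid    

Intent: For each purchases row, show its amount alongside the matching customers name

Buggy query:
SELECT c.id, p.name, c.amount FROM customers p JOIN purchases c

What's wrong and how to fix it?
Bug: Missing join condition: each purchases row is matched to all customers rows instead of just its own

Fix: Specify the join condition linking the foreign key to the parent id

Corrected query:
SELECT c.id, p.name, c.amount FROM customers p JOIN purchases c ON c.customer_id = p.id

Result:
id | name  | amount 
---+-------+--------
1  | Frank | 199.47 
2  | Alice | 1219.15
3  | Frank | 1190.74
4  | Frank | 1401.65
5  | Frank | 643.16 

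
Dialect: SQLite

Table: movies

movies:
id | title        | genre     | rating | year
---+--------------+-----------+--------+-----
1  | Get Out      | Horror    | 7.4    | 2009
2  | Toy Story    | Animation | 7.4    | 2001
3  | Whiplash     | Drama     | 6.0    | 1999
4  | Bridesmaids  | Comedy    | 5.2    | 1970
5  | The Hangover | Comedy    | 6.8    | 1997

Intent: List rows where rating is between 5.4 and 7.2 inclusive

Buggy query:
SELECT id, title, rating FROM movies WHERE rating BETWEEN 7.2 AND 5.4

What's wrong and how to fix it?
Bug: BETWEEN expects the lower bound first; with 7.2 AND 5.4 the range is empty

Fix: Write BETWEEN 5.4 AND 7.2

Corrected query:
SELECT id, title, rating FROM movies WHERE rating BETWEEN 5.4 AND 7.2

Result:
id | title        | rating
---+--------------+-------
3  | Whiplash     | 6     
5  | The Hangover | 6.8   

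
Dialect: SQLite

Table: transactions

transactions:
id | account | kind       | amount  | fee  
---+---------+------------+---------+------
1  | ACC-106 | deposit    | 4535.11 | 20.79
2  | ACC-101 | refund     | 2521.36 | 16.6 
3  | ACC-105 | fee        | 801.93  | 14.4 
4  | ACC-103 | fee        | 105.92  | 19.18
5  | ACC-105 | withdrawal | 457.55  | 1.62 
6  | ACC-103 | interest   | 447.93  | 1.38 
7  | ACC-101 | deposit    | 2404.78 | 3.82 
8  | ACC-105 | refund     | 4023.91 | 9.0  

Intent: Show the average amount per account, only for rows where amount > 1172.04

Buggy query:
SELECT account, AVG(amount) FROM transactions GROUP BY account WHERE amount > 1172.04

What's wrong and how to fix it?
Bug: WHERE cannot follow GROUP BY

Fix: Place WHERE between FROM and GROUP BY

Corrected query:
SELECT account, AVG(amount) FROM transactions WHERE amount > 1172.04 GROUP BY account

Result:
account | AVG(amount)
--------+------------
ACC-101 | 2463.07    
ACC-105 | 4023.91    
ACC-106 | 4535.11    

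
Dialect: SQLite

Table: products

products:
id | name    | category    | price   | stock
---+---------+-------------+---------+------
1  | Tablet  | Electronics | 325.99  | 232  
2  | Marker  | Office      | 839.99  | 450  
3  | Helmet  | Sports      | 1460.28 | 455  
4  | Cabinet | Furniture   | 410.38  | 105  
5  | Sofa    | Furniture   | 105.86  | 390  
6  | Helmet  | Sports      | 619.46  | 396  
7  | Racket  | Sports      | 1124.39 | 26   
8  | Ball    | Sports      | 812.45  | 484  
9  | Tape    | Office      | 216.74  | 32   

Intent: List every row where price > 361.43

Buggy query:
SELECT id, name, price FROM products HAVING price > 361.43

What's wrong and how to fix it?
Bug: HAVING filters the output of aggregation, but this query has no GROUP BY and no aggregate functions, so SQLite rejects it (HAVING clause on a non-aggregate query); the condition here is per row

Fix: Replace HAVING with WHERE since the condition applies to individual rows

Corrected query:
SELECT id, name, price FROM products WHERE price > 361.43

Result:
id | name    | price  
---+---------+--------
2  | Marker  | 839.99 
3  | Helmet  | 1460.28
4  | Cabinet | 410.38 
6  | Helmet  | 619.46 
7  | Racket  | 1124.39
8  | Ball    | 812.45 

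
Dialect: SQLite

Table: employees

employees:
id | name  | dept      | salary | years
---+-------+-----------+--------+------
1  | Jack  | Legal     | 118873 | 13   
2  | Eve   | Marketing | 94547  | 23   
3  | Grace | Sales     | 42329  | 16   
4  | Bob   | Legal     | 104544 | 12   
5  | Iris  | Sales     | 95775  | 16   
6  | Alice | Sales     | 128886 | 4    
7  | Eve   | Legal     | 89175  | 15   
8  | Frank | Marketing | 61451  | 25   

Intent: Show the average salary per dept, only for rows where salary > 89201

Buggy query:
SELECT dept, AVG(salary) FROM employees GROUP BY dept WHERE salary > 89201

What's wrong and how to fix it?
Bug: WHERE cannot follow GROUP BY

Fix: Move the WHERE clause before GROUP BY

Corrected query:
SELECT dept, AVG(salary) FROM employees WHERE salary > 89201 GROUP BY dept

Result:
dept      | AVG(salary)
----------+------------
Legal     | 111708.5   
Marketing | 94547      
Sales     | 112330.5   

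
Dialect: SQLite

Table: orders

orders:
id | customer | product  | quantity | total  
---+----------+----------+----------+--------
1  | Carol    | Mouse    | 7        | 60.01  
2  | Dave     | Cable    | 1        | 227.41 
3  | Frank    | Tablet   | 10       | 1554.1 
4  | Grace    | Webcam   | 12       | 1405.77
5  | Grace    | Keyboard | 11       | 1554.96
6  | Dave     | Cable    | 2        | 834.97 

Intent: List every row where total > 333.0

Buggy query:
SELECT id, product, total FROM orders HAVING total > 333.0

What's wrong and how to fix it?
Bug: HAVING filters the output of aggregation, but this query has no GROUP BY and no aggregate functions, so SQLite rejects it (HAVING clause on a non-aggregate query); the condition here is per row

Fix: Use WHERE for row-level filtering

Corrected query:
SELECT id, product, total FROM orders WHERE total > 333.0

Result:
id | product  | total  
---+----------+--------
3  | Tablet   | 1554.1 
4  | Webcam   | 1405.77
5  | Keyboard | 1554.96
6  | Cable    | 834.97 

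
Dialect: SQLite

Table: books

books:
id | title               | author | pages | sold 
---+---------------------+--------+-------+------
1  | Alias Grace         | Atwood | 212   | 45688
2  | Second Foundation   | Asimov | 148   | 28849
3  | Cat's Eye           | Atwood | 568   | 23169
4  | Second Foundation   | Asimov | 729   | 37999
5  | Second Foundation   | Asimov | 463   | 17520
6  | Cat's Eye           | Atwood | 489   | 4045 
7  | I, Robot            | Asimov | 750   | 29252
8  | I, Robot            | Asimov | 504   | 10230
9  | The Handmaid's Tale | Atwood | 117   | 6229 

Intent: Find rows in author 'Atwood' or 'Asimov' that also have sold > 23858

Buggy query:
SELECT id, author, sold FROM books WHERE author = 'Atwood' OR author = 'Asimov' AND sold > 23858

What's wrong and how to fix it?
Bug: Without parentheses, AND is evaluated before OR, so the sold filter only applies to the 'Asimov' branch

Fix: Add parentheses around the OR so the AND applies to both alternatives

Corrected query:
SELECT id, author, sold FROM books WHERE (author = 'Atwood' OR author = 'Asimov') AND sold > 23858

Result:
id | author | sold 
---+--------+------
1  | Atwood | 45688
2  | Asimov | 28849
4  | Asimov | 37999
7  | Asimov | 29252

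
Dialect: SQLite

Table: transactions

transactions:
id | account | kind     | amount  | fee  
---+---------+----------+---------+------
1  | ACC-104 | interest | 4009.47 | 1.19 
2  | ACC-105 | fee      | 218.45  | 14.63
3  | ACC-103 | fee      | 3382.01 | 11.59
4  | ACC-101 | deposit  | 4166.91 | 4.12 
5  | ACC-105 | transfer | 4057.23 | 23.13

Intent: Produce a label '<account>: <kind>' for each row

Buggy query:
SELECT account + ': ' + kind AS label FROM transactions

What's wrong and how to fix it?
Bug: '+' is numeric addition; on text columns SQLite converts them to 0 instead of concatenating

Fix: Replace + with || to concatenate text

Corrected query:
SELECT account || ': ' || kind AS label FROM transactions

Result:
label            
-----------------
ACC-104: interest
ACC-105: fee     
ACC-103: fee     
ACC-101: deposit 
ACC-105: transfer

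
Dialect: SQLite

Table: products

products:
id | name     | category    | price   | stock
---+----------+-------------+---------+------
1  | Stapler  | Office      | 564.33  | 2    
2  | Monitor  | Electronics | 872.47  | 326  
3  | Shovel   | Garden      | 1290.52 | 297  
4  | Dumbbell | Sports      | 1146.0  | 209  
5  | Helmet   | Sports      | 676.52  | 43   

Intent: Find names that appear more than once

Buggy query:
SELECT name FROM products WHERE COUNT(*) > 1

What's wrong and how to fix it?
Bug: WHERE can't reference COUNT(*); aggregates are computed after WHERE

Fix: GROUP BY name, then filter groups with HAVING COUNT(*) > 1

Corrected query:
SELECT name FROM products GROUP BY name HAVING COUNT(*) > 1

Result:
(no rows)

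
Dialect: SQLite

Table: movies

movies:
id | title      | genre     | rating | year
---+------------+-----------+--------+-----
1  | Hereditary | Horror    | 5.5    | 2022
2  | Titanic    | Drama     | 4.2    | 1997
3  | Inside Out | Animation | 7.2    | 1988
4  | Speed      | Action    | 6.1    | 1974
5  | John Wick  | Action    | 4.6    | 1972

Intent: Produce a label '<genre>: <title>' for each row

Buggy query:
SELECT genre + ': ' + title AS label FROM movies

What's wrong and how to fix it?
Bug: '+' is numeric addition; on text columns SQLite converts them to 0 instead of concatenating

Fix: Replace + with || to concatenate text

Corrected query:
SELECT genre || ': ' || title AS label FROM movies

Result:
label                
---------------------
Horror: Hereditary   
Drama: Titanic       
Animation: Inside Out
Action: Speed        
Action: John Wick    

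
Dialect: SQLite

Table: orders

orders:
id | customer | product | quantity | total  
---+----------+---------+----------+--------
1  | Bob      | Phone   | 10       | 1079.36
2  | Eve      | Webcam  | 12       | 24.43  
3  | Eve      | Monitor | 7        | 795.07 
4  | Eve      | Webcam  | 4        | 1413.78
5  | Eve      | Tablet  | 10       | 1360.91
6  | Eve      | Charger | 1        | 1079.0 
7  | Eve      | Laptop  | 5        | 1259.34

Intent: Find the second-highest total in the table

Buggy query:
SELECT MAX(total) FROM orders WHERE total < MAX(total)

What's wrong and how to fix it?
Bug: MAX(total) on the right of the comparison is an aggregate-in-WHERE error

Fix: Compute the overall MAX in a subquery, then take MAX of rows below it

Corrected query:
SELECT MAX(total) FROM orders WHERE total < (SELECT MAX(total) FROM orders)

Result:
MAX(total)
----------
1360.91   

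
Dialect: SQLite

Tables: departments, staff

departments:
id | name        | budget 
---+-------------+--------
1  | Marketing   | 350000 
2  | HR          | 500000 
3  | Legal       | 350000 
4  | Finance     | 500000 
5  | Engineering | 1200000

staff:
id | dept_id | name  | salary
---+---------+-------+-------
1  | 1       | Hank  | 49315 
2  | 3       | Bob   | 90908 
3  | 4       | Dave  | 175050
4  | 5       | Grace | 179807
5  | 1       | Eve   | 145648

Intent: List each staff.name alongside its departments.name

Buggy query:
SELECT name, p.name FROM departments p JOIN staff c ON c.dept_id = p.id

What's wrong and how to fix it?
Bug: 'name' exists in both joined tables, so the database can't tell which one is meant

Fix: Qualify the column with its table alias (c.name)

Corrected query:
SELECT c.name, p.name FROM departments p JOIN staff c ON c.dept_id = p.id

Result:
name  | name       
------+------------
Hank  | Marketing  
Bob   | Legal      
Dave  | Finance    
Grace | Engineering
Eve   | Marketing  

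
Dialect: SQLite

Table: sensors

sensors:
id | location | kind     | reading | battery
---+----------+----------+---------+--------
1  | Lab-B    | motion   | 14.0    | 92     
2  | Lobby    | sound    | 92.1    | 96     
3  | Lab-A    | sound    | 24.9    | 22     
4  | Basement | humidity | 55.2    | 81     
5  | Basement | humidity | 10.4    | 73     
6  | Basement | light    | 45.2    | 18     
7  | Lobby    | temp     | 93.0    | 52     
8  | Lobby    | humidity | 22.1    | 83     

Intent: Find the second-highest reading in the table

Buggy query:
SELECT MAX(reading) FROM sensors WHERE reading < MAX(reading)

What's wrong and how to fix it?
Bug: The inner MAX is an aggregate inside WHERE, which is not allowed

Fix: Put the inner MAX in a scalar subquery

Corrected query:
SELECT MAX(reading) FROM sensors WHERE reading < (SELECT MAX(reading) FROM sensors)

Result:
MAX(reading)
------------
92.1        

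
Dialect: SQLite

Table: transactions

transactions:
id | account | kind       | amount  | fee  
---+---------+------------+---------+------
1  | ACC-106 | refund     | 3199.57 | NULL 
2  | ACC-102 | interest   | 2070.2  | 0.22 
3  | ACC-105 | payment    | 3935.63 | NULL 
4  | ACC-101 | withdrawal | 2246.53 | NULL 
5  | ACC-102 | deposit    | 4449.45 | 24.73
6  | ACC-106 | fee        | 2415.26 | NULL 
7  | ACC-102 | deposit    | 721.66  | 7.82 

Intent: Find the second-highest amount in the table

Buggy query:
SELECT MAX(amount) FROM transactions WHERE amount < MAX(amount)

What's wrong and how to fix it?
Bug: MAX(amount) on the right of the comparison is an aggregate-in-WHERE error

Fix: Put the inner MAX in a scalar subquery

Corrected query:
SELECT MAX(amount) FROM transactions WHERE amount < (SELECT MAX(amount) FROM transactions)

Result:
MAX(amount)
-----------
3935.63    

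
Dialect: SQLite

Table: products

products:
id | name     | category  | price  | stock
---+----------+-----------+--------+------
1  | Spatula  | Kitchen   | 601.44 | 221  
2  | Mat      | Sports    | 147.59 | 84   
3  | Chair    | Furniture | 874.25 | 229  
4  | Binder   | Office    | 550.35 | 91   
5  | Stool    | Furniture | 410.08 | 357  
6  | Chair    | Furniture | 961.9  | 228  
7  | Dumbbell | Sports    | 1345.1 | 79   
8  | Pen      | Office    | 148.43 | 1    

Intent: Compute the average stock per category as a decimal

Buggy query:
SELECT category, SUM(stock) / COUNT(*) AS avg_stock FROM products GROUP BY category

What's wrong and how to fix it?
Bug: Both operands are integers, so '/' performs integer division and truncates

Fix: Multiply by 1.0 (or CAST to REAL) to force floating-point division

Corrected query:
SELECT category, SUM(stock) * 1.0 / COUNT(*) AS avg_stock FROM products GROUP BY category

Result:
category  | avg_stock 
----------+-----------
Furniture | 271.333333
Kitchen   | 221       
Office    | 46        
Sports    | 81.5      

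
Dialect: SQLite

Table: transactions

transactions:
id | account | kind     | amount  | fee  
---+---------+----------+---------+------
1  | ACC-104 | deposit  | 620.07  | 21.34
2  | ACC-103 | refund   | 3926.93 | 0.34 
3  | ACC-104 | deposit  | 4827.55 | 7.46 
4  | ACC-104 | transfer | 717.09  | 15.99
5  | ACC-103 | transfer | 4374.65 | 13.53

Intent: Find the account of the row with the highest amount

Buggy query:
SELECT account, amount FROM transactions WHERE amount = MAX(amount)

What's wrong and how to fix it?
Bug: MAX(amount) is an aggregate and cannot be used directly in WHERE

Fix: Use a subquery: WHERE amount = (SELECT MAX(amount) FROM transactions)

Corrected query:
SELECT account, amount FROM transactions WHERE amount = (SELECT MAX(amount) FROM transactions)

Result:
account | amount 
--------+--------
ACC-104 | 4827.55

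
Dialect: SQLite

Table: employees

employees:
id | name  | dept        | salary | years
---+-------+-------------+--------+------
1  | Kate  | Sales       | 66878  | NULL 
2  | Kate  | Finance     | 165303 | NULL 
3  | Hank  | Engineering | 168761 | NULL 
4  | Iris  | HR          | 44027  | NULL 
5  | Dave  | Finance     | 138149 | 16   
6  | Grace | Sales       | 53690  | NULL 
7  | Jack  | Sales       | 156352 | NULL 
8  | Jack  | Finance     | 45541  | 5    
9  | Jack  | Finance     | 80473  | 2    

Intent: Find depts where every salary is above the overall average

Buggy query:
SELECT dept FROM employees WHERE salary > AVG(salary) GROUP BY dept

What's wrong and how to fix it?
Bug: AVG() is an aggregate; it can't sit directly in WHERE

Fix: Use a subquery for AVG and a HAVING MIN(...) filter so the condition holds for every row in the group

Corrected query:
SELECT dept FROM employees GROUP BY dept HAVING MIN(salary) > (SELECT AVG(salary) FROM employees)

Result:
dept       
-----------
Engineering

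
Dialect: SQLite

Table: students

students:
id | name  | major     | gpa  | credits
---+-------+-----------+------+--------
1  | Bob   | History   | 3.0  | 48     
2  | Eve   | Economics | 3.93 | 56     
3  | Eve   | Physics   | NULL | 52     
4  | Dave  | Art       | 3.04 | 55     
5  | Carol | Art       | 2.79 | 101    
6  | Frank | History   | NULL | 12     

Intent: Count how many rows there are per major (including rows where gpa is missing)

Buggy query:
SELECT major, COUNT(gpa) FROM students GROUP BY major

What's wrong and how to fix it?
Bug: COUNT(column) counts non-NULL values only; rows with NULL gpa aren't counted

Fix: Replace COUNT(gpa) with COUNT(*)

Corrected query:
SELECT major, COUNT(*) FROM students GROUP BY major

Result:
major     | COUNT(*)
----------+---------
Art       | 2       
Economics | 1       
History   | 2       
Physics   | 1       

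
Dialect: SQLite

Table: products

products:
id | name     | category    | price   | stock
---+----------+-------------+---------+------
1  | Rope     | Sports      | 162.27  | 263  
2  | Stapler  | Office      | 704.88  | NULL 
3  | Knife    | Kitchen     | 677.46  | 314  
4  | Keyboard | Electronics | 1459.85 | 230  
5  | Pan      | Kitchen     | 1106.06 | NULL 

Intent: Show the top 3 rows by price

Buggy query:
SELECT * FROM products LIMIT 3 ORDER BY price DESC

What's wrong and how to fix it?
Bug: LIMIT must come after ORDER BY

Fix: Sort with ORDER BY, then apply LIMIT

Corrected query:
SELECT * FROM products ORDER BY price DESC LIMIT 3

Result:
id | name     | category    | price   | stock
---+----------+-------------+---------+------
4  | Keyboard | Electronics | 1459.85 | 230  
5  | Pan      | Kitchen     | 1106.06 | NULL 
2  | Stapler  | Office      | 704.88  | NULL 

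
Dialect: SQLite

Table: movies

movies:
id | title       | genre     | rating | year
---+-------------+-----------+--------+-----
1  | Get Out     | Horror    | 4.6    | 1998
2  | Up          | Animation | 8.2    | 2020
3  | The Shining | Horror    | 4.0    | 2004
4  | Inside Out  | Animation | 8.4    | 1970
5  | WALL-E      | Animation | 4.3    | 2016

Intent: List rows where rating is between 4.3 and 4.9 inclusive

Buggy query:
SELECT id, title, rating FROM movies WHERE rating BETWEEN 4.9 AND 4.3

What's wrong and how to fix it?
Bug: The bounds are reversed; BETWEEN a AND b requires a <= b to match anything

Fix: Swap the bounds so the smaller value comes first

Corrected query:
SELECT id, title, rating FROM movies WHERE rating BETWEEN 4.3 AND 4.9

Result:
id | title   | rating
---+---------+-------
1  | Get Out | 4.6   
5  | WALL-E  | 4.3   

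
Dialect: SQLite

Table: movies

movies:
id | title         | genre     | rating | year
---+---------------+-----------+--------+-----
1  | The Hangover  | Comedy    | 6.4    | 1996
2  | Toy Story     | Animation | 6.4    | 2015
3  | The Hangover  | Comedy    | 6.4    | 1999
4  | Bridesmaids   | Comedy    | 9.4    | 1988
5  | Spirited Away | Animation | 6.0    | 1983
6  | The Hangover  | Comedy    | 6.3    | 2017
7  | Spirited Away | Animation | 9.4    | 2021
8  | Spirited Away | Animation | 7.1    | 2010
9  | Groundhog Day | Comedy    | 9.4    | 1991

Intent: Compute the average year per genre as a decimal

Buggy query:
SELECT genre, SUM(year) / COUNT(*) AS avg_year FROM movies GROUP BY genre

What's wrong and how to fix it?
Bug: Both operands are integers, so '/' performs integer division and truncates

Fix: Cast one side to REAL so the division keeps the fractional part

Corrected query:
SELECT genre, SUM(year) * 1.0 / COUNT(*) AS avg_year FROM movies GROUP BY genre

Result:
genre     | avg_year
----------+---------
Animation | 2007.25 
Comedy    | 1998.2  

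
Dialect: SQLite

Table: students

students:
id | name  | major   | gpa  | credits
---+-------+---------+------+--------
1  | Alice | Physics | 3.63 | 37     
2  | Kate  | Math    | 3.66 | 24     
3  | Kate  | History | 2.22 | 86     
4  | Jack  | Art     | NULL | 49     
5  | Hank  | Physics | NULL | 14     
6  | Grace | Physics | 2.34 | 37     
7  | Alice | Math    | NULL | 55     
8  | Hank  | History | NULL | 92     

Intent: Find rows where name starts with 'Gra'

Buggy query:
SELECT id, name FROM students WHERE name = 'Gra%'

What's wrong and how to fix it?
Bug: Wildcards only work with LIKE; '=' treats '%' as a literal character

Fix: Replace '=' with LIKE so 'Gra%' is treated as a pattern

Corrected query:
SELECT id, name FROM students WHERE name LIKE 'Gra%'

Result:
id | name 
---+------
6  | Grace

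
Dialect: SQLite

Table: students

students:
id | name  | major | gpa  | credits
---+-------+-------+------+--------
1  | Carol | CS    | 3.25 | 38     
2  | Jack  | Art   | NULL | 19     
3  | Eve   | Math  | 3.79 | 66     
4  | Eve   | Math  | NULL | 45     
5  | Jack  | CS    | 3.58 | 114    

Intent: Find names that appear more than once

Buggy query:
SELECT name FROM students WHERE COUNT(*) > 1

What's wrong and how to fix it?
Bug: COUNT(*) is an aggregate and cannot be used in WHERE

Fix: GROUP BY name, then filter groups with HAVING COUNT(*) > 1

Corrected query:
SELECT name FROM students GROUP BY name HAVING COUNT(*) > 1

Result:
name
----
Eve 
Jack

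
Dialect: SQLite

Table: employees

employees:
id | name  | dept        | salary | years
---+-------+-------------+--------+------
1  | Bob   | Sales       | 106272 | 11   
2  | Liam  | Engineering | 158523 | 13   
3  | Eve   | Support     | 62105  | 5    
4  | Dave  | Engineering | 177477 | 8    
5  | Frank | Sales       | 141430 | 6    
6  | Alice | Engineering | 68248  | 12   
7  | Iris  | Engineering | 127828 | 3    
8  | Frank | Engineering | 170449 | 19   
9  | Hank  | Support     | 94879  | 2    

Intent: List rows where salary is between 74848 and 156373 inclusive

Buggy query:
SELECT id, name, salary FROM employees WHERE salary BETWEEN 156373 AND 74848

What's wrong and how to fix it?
Bug: The bounds are reversed; BETWEEN a AND b requires a <= b to match anything

Fix: Swap the bounds so the smaller value comes first

Corrected query:
SELECT id, name, salary FROM employees WHERE salary BETWEEN 74848 AND 156373

Result:
id | name  | salary
---+-------+-------
1  | Bob   | 106272
5  | Frank | 141430
7  | Iris  | 127828
9  | Hank  | 94879 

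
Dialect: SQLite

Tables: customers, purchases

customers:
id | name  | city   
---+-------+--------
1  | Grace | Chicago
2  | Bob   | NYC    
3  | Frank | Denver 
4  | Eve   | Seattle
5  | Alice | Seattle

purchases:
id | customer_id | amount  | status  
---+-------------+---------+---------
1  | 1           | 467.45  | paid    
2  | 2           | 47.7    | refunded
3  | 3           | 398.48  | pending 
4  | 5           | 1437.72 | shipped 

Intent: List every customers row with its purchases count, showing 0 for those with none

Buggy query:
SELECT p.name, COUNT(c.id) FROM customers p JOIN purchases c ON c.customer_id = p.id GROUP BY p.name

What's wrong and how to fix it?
Bug: INNER JOIN drops customers rows that have no matching purchases rows

Fix: Use LEFT JOIN so parents without children still appear (COUNT(c.id) gives 0)

Corrected query:
SELECT p.name, COUNT(c.id) FROM customers p LEFT JOIN purchases c ON c.customer_id = p.id GROUP BY p.name

Result:
name  | COUNT(c.id)
------+------------
Alice | 1          
Bob   | 1          
Eve   | 0          
Frank | 1          
Grace | 1          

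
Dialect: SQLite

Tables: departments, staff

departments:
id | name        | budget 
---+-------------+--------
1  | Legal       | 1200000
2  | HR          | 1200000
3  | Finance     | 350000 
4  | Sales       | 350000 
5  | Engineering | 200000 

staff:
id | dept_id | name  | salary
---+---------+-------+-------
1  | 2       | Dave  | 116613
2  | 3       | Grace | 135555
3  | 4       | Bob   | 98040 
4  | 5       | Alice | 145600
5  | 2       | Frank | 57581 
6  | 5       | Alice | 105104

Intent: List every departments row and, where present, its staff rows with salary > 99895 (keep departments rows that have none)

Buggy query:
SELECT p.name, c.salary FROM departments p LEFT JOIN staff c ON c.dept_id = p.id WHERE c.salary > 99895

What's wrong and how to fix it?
Bug: Filtering c.salary in WHERE discards the NULL rows produced by LEFT JOIN, turning it into an inner join

Fix: Move the right-table condition into the ON clause so unmatched parents are kept

Corrected query:
SELECT p.name, c.salary FROM departments p LEFT JOIN staff c ON c.dept_id = p.id AND c.salary > 99895

Result:
name        | salary
------------+-------
Legal       | NULL  
HR          | 116613
Finance     | 135555
Sales       | NULL  
Engineering | 105104
Engineering | 145600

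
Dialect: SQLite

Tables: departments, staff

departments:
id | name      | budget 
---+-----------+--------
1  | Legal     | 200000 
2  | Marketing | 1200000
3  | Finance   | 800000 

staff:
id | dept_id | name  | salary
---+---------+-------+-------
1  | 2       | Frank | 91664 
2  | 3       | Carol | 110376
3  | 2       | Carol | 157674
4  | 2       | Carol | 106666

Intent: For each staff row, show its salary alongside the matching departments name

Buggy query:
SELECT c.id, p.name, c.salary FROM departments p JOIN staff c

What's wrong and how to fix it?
Bug: Missing join condition: each staff row is matched to all departments rows instead of just its own

Fix: Specify the join condition linking the foreign key to the parent id

Corrected query:
SELECT c.id, p.name, c.salary FROM departments p JOIN staff c ON c.dept_id = p.id

Result:
id | name      | salary
---+-----------+-------
1  | Marketing | 91664 
2  | Finance   | 110376
3  | Marketing | 157674
4  | Marketing | 106666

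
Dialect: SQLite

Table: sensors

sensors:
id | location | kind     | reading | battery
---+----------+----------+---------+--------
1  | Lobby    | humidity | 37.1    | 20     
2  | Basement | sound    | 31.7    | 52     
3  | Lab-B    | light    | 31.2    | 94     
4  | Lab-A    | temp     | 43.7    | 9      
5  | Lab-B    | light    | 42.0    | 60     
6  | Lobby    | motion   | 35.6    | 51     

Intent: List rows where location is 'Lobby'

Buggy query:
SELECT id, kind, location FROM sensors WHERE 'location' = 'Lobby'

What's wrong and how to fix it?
Bug: 'location' in single quotes is a string literal, not the column; the comparison is literal-vs-literal and never true

Fix: Remove the quotes around the column name (or use double quotes for an identifier)

Corrected query:
SELECT id, kind, location FROM sensors WHERE location = 'Lobby'

Result:
id | kind     | location
---+----------+---------
1  | humidity | Lobby   
6  | motion   | Lobby   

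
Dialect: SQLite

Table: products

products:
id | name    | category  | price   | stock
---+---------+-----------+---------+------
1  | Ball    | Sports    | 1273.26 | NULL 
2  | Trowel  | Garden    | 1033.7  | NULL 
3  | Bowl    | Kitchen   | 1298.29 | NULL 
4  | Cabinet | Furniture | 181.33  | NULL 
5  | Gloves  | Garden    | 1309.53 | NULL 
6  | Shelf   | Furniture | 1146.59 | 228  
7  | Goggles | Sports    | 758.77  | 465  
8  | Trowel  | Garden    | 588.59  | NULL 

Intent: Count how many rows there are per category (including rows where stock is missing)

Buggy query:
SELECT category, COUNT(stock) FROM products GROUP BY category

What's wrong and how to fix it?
Bug: COUNT(column) counts non-NULL values only; rows with NULL stock aren't counted

Fix: Replace COUNT(stock) with COUNT(*)

Corrected query:
SELECT category, COUNT(*) FROM products GROUP BY category

Result:
category  | COUNT(*)
----------+---------
Furniture | 2       
Garden    | 3       
Kitchen   | 1       
Sports    | 2       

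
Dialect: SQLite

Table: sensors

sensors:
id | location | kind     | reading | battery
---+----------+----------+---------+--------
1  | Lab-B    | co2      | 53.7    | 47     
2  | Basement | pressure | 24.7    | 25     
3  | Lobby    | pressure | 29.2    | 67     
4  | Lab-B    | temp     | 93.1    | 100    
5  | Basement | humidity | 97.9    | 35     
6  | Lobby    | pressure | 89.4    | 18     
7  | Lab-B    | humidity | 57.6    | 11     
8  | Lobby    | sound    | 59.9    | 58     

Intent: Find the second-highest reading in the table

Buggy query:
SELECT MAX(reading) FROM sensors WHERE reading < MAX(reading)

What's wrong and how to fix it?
Bug: The inner MAX is an aggregate inside WHERE, which is not allowed

Fix: Put the inner MAX in a scalar subquery

Corrected query:
SELECT MAX(reading) FROM sensors WHERE reading < (SELECT MAX(reading) FROM sensors)

Result:
MAX(reading)
------------
93.1        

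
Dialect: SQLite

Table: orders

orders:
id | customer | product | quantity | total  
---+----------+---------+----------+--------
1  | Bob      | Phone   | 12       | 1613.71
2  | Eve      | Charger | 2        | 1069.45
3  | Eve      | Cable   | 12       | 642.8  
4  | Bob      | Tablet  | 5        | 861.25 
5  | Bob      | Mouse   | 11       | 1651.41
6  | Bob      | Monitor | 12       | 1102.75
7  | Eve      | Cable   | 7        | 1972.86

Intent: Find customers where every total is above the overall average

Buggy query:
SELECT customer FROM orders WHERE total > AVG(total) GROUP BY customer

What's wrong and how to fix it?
Bug: AVG() is an aggregate; it can't sit directly in WHERE

Fix: Use a subquery for AVG and a HAVING MIN(...) filter so the condition holds for every row in the group

Corrected query:
SELECT customer FROM orders GROUP BY customer HAVING MIN(total) > (SELECT AVG(total) FROM orders)

Result:
(no rows)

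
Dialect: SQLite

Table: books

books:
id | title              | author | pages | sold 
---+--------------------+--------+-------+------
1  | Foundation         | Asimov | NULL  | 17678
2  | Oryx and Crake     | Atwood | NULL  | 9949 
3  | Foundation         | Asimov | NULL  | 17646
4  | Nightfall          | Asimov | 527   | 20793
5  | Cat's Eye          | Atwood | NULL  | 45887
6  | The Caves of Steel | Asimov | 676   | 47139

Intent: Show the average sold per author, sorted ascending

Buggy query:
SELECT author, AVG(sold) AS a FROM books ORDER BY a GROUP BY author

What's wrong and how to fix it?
Bug: GROUP BY must precede ORDER BY

Fix: Reorder: SELECT … FROM … GROUP BY … ORDER BY …

Corrected query:
SELECT author, AVG(sold) AS a FROM books GROUP BY author ORDER BY a

Result:
author | a    
-------+------
Asimov | 25814
Atwood | 27918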